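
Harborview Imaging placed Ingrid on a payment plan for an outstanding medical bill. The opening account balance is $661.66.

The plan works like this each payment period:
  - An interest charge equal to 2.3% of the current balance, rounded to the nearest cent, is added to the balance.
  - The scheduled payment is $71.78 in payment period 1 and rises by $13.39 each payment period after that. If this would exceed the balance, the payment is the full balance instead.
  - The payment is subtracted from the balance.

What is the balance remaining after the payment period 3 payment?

# | Opening | Interest | Payment | End bal
1 | $661.66 | $15.22 | $71.78 | $605.10
2 | $605.10 | $13.92 | $85.17 | $533.85
3 | $533.85 | $12.28 | $98.56 | $447.57

$447.57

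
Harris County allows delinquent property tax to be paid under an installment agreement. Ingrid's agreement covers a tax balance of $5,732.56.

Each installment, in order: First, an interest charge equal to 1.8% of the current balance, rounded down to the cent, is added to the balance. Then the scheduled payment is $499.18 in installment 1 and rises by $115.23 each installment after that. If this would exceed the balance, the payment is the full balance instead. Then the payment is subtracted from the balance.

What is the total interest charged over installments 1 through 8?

Installment 1: $5,732.56 +$103.18 interest = $5,835.74; pay $499.18 → $5,336.56
Installment 2: $5,336.56 +$96.05 interest = $5,432.61; pay $614.41 → $4,818.20
Installment 3: $4,818.20 +$86.72 interest = $4,904.92; pay $729.64 → $4,175.28
Installment 4: $4,175.28 +$75.15 interest = $4,250.43; pay $844.87 → $3,405.56
Installment 5: $3,405.56 +$61.30 interest = $3,466.86; pay $960.10 → $2,506.76
Installment 6: $2,506.76 +$45.12 interest = $2,551.88; pay $1,075.33 → $1,476.55
Installment 7: $1,476.55 +$26.57 interest = $1,503.12; pay $1,190.56 → $312.56
Installment 8: $312.56 +$5.62 interest = $318.18; pay $318.18 → $0.00
Total interest: $103.18 + $96.05 + $86.72 + $75.15 + $61.30 + $45.12 + $26.57 + $5.62 = $499.71

$499.71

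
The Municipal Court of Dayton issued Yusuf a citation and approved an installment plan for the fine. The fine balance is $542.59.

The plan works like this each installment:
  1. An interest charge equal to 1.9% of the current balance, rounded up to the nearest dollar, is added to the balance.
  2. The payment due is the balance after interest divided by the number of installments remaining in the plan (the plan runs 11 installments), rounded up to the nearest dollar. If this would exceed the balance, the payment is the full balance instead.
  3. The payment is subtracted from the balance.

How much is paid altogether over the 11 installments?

Installment 1: opening $542.59; interest $11.00 → $553.59; payment $51.00; balance $502.59
Installment 2: opening $502.59; interest $10.00 → $512.59; payment $52.00; balance $460.59
Installment 3: opening $460.59; interest $9.00 → $469.59; payment $53.00; balance $416.59
Installment 4: opening $416.59; interest $8.00 → $424.59; payment $54.00; balance $370.59
Installment 5: opening $370.59; interest $8.00 → $378.59; payment $55.00; balance $323.59
Installment 6: opening $323.59; interest $7.00 → $330.59; payment $56.00; balance $274.59
Installment 7: opening $274.59; interest $6.00 → $280.59; payment $57.00; balance $223.59
Installment 8: opening $223.59; interest $5.00 → $228.59; payment $58.00; balance $170.59
Installment 9: opening $170.59; interest $4.00 → $174.59; payment $59.00; balance $115.59
Installment 10: opening $115.59; interest $3.00 → $118.59; payment $60.00; balance $58.59
Installment 11: opening $58.59; interest $2.00 → $60.59; payment $60.59; balance $0.00
Total paid: $615.59

$615.59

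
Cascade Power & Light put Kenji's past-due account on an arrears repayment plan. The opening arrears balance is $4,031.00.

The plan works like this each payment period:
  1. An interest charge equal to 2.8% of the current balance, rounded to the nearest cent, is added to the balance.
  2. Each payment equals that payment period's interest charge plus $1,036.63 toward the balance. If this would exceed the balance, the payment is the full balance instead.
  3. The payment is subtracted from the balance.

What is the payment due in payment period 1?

$1,149.50

Payment period 1: $4,031.00 +$112.87 interest = $4,143.87; pay $1,149.50 → $2,994.37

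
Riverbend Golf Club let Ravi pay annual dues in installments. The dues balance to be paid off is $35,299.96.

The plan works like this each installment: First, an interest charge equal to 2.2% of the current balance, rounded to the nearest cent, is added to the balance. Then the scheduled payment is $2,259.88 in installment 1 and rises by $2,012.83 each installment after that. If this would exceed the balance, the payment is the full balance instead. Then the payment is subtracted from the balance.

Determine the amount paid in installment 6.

$7,127.39

Installment 1: $35,299.96 +$776.60 interest = $36,076.56; pay $2,259.88 → $33,816.68
Installment 2: $33,816.68 +$743.97 interest = $34,560.65; pay $4,272.71 → $30,287.94
Installment 3: $30,287.94 +$666.33 interest = $30,954.27; pay $6,285.54 → $24,668.73
Installment 4: $24,668.73 +$542.71 interest = $25,211.44; pay $8,298.37 → $16,913.07
Installment 5: $16,913.07 +$372.09 interest = $17,285.16; pay $10,311.20 → $6,973.96
Installment 6: $6,973.96 +$153.43 interest = $7,127.39; pay $7,127.39 → $0.00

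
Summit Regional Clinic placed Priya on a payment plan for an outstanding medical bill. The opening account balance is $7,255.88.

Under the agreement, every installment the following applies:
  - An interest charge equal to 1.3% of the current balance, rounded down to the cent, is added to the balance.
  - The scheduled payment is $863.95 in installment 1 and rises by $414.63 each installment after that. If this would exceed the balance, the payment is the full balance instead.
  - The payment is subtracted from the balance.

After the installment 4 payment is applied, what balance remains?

$1,607.40

# | Opening | Interest | Payment | End bal
1 | $7,255.88 | $94.32 | $863.95 | $6,486.25
2 | $6,486.25 | $84.32 | $1,278.58 | $5,291.99
3 | $5,291.99 | $68.79 | $1,693.21 | $3,667.57
4 | $3,667.57 | $47.67 | $2,107.84 | $1,607.40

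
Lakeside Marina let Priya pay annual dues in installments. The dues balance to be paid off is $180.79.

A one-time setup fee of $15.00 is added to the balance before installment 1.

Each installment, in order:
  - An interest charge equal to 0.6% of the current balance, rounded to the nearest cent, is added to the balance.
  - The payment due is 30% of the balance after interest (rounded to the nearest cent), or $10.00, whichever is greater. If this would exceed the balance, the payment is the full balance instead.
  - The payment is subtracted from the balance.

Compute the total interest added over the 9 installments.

Installment 1: opening $195.79; interest $1.17 → $196.96; payment $59.09; balance $137.87
Installment 2: opening $137.87; interest $0.83 → $138.70; payment $41.61; balance $97.09
Installment 3: opening $97.09; interest $0.58 → $97.67; payment $29.30; balance $68.37
Installment 4: opening $68.37; interest $0.41 → $68.78; payment $20.63; balance $48.15
Installment 5: opening $48.15; interest $0.29 → $48.44; payment $14.53; balance $33.91
Installment 6: opening $33.91; interest $0.20 → $34.11; payment $10.23; balance $23.88
Installment 7: opening $23.88; interest $0.14 → $24.02; payment $10.00; balance $14.02
Installment 8: opening $14.02; interest $0.08 → $14.10; payment $10.00; balance $4.10
Installment 9: opening $4.10; interest $0.02 → $4.12; payment $4.12; balance $0.00
Total interest: $1.17 + $0.83 + $0.58 + $0.41 + $0.29 + $0.20 + $0.14 + $0.08 + $0.02 = $3.72

$3.72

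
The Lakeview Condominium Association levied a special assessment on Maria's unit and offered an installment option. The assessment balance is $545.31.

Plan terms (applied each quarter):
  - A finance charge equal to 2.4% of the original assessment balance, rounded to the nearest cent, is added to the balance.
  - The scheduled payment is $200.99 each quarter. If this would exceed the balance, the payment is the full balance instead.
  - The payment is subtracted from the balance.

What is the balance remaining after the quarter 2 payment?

$169.51

Quarter 1: opening $545.31; interest $13.09 → $558.40; payment $200.99; balance $357.41
Quarter 2: opening $357.41; interest $13.09 → $370.50; payment $200.99; balance $169.51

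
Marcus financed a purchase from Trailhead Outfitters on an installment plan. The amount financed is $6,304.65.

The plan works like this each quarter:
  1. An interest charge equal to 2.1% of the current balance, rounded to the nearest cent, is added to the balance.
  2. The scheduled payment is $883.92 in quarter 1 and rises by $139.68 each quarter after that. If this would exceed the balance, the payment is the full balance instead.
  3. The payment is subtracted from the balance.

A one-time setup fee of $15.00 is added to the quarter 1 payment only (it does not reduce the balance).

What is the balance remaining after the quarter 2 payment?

Quarter 1: opening $6,304.65; interest $132.40 → $6,437.05; payment $883.92 (+ $15.00 fee); balance $5,553.13
Quarter 2: opening $5,553.13; interest $116.62 → $5,669.75; payment $1,023.60; balance $4,646.15

$4,646.15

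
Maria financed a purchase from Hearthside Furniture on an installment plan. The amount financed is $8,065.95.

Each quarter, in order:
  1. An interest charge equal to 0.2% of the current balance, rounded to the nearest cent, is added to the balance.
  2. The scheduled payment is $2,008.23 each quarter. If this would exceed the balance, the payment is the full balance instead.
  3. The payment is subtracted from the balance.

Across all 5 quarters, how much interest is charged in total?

$40.75

Quarter 1: opening $8,065.95; interest $16.13 → $8,082.08; payment $2,008.23; balance $6,073.85
Quarter 2: opening $6,073.85; interest $12.15 → $6,086.00; payment $2,008.23; balance $4,077.77
Quarter 3: opening $4,077.77; interest $8.16 → $4,085.93; payment $2,008.23; balance $2,077.70
Quarter 4: opening $2,077.70; interest $4.16 → $2,081.86; payment $2,008.23; balance $73.63
Quarter 5: opening $73.63; interest $0.15 → $73.78; payment $73.78; balance $0.00
Total interest: $16.13 + $12.15 + $8.16 + $4.16 + $0.15 = $40.75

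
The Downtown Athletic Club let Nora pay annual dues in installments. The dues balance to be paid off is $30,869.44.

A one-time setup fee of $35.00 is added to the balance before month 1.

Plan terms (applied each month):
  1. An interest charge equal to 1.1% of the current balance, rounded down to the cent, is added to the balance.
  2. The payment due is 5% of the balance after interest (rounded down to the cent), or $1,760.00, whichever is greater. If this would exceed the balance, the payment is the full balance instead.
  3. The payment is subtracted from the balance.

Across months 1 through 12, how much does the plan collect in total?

Month 1: opening $30,904.44; interest $339.94 → $31,244.38; payment $1,760.00; balance $29,484.38
Month 2: opening $29,484.38; interest $324.32 → $29,808.70; payment $1,760.00; balance $28,048.70
Month 3: opening $28,048.70; interest $308.53 → $28,357.23; payment $1,760.00; balance $26,597.23
Month 4: opening $26,597.23; interest $292.56 → $26,889.79; payment $1,760.00; balance $25,129.79
Month 5: opening $25,129.79; interest $276.42 → $25,406.21; payment $1,760.00; balance $23,646.21
Month 6: opening $23,646.21; interest $260.10 → $23,906.31; payment $1,760.00; balance $22,146.31
Month 7: opening $22,146.31; interest $243.60 → $22,389.91; payment $1,760.00; balance $20,629.91
Month 8: opening $20,629.91; interest $226.92 → $20,856.83; payment $1,760.00; balance $19,096.83
Month 9: opening $19,096.83; interest $210.06 → $19,306.89; payment $1,760.00; balance $17,546.89
Month 10: opening $17,546.89; interest $193.01 → $17,739.90; payment $1,760.00; balance $15,979.90
Month 11: opening $15,979.90; interest $175.77 → $16,155.67; payment $1,760.00; balance $14,395.67
Month 12: opening $14,395.67; interest $158.35 → $14,554.02; payment $1,760.00; balance $12,794.02
Total paid: $21,120.00

$21,120.00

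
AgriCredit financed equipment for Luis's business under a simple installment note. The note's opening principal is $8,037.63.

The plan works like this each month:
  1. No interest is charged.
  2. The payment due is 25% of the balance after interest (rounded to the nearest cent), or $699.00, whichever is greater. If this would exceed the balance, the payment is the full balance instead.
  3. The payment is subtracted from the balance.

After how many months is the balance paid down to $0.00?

8

Month 1: opening $8,037.63; payment $2,009.41; balance $6,028.22
Month 2: opening $6,028.22; payment $1,507.06; balance $4,521.16
Month 3: opening $4,521.16; payment $1,130.29; balance $3,390.87
Month 4: opening $3,390.87; payment $847.72; balance $2,543.15
Month 5: opening $2,543.15; payment $699.00; balance $1,844.15
Month 6: opening $1,844.15; payment $699.00; balance $1,145.15
Month 7: opening $1,145.15; payment $699.00; balance $446.15
Month 8: opening $446.15; payment $446.15; balance $0.00
Balance reaches $0.00 in month 8.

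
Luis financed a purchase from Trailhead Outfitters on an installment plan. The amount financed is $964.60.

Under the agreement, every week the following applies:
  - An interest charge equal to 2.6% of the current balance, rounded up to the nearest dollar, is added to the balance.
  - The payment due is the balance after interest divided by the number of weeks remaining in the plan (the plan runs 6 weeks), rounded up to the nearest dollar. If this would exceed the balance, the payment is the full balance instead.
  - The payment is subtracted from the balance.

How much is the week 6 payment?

$187.60

Week 1: opening $964.60; interest $26.00 → $990.60; payment $166.00; balance $824.60
Week 2: opening $824.60; interest $22.00 → $846.60; payment $170.00; balance $676.60
Week 3: opening $676.60; interest $18.00 → $694.60; payment $174.00; balance $520.60
Week 4: opening $520.60; interest $14.00 → $534.60; payment $179.00; balance $355.60
Week 5: opening $355.60; interest $10.00 → $365.60; payment $183.00; balance $182.60
Week 6: opening $182.60; interest $5.00 → $187.60; payment $187.60; balance $0.00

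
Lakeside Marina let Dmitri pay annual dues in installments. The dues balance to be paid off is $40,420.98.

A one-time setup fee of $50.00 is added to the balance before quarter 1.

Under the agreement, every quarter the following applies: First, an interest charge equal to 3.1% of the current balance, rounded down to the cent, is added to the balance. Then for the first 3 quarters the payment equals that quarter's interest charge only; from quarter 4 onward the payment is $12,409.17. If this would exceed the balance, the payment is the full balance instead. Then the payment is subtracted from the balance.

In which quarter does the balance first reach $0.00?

7

Quarter 1: $40,470.98 +$1,254.60 interest = $41,725.58; pay $1,254.60 → $40,470.98
Quarter 2: $40,470.98 +$1,254.60 interest = $41,725.58; pay $1,254.60 → $40,470.98
Quarter 3: $40,470.98 +$1,254.60 interest = $41,725.58; pay $1,254.60 → $40,470.98
Quarter 4: $40,470.98 +$1,254.60 interest = $41,725.58; pay $12,409.17 → $29,316.41
Quarter 5: $29,316.41 +$908.80 interest = $30,225.21; pay $12,409.17 → $17,816.04
Quarter 6: $17,816.04 +$552.29 interest = $18,368.33; pay $12,409.17 → $5,959.16
Quarter 7: $5,959.16 +$184.73 interest = $6,143.89; pay $6,143.89 → $0.00
Balance reaches $0.00 in quarter 7.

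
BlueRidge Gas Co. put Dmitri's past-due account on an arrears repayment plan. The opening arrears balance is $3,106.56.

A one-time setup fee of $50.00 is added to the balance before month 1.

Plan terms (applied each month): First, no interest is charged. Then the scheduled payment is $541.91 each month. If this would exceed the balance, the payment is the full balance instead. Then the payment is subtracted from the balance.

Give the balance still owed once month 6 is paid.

Month 1: opening $3,156.56; payment $541.91; balance $2,614.65
Month 2: opening $2,614.65; payment $541.91; balance $2,072.74
Month 3: opening $2,072.74; payment $541.91; balance $1,530.83
Month 4: opening $1,530.83; payment $541.91; balance $988.92
Month 5: opening $988.92; payment $541.91; balance $447.01
Month 6: opening $447.01; payment $447.01; balance $0.00

$0.00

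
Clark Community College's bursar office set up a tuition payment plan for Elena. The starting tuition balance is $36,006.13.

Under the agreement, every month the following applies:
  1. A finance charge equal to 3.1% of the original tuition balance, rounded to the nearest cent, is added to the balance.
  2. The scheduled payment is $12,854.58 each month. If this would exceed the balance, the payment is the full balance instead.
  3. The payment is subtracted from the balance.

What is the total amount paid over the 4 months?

$40,470.89

# | Opening | Interest | Payment | End bal
1 | $36,006.13 | $1,116.19 | $12,854.58 | $24,267.74
2 | $24,267.74 | $1,116.19 | $12,854.58 | $12,529.35
3 | $12,529.35 | $1,116.19 | $12,854.58 | $790.96
4 | $790.96 | $1,116.19 | $1,907.15 | $0.00
Total paid: $40,470.89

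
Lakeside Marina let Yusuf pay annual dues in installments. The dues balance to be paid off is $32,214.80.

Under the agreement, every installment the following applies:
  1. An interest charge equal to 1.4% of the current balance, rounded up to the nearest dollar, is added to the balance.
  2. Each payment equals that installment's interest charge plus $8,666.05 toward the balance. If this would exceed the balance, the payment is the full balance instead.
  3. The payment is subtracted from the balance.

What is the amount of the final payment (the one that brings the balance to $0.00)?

# | Opening | Interest | Payment | End bal
1 | $32,214.80 | $452.00 | $9,118.05 | $23,548.75
2 | $23,548.75 | $330.00 | $8,996.05 | $14,882.70
3 | $14,882.70 | $209.00 | $8,875.05 | $6,216.65
4 | $6,216.65 | $88.00 | $6,304.65 | $0.00

$6,304.65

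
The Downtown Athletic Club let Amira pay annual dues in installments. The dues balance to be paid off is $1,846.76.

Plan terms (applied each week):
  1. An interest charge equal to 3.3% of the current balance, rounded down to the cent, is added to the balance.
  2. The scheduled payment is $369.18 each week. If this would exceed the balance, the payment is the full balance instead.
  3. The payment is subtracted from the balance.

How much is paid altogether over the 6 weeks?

Week 1: $1,846.76 +$60.94 interest = $1,907.70; pay $369.18 → $1,538.52
Week 2: $1,538.52 +$50.77 interest = $1,589.29; pay $369.18 → $1,220.11
Week 3: $1,220.11 +$40.26 interest = $1,260.37; pay $369.18 → $891.19
Week 4: $891.19 +$29.40 interest = $920.59; pay $369.18 → $551.41
Week 5: $551.41 +$18.19 interest = $569.60; pay $369.18 → $200.42
Week 6: $200.42 +$6.61 interest = $207.03; pay $207.03 → $0.00
Total paid: $2,052.93

$2,052.93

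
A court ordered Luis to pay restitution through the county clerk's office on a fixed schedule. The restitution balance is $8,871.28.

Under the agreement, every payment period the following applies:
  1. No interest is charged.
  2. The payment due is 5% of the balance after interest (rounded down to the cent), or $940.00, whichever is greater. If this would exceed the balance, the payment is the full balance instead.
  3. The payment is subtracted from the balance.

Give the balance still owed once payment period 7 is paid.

# | Opening | Payment | End bal
1 | $8,871.28 | $940.00 | $7,931.28
2 | $7,931.28 | $940.00 | $6,991.28
3 | $6,991.28 | $940.00 | $6,051.28
4 | $6,051.28 | $940.00 | $5,111.28
5 | $5,111.28 | $940.00 | $4,171.28
6 | $4,171.28 | $940.00 | $3,231.28
7 | $3,231.28 | $940.00 | $2,291.28

$2,291.28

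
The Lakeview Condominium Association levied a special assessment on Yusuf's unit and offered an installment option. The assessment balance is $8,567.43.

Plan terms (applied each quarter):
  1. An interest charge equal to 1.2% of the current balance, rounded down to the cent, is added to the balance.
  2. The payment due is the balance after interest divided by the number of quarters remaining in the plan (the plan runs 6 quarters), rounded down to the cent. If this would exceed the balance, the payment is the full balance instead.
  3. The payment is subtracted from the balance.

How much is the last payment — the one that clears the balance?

$1,533.84

Quarter 1: $8,567.43 +$102.80 interest = $8,670.23; pay $1,445.03 → $7,225.20
Quarter 2: $7,225.20 +$86.70 interest = $7,311.90; pay $1,462.38 → $5,849.52
Quarter 3: $5,849.52 +$70.19 interest = $5,919.71; pay $1,479.92 → $4,439.79
Quarter 4: $4,439.79 +$53.27 interest = $4,493.06; pay $1,497.68 → $2,995.38
Quarter 5: $2,995.38 +$35.94 interest = $3,031.32; pay $1,515.66 → $1,515.66
Quarter 6: $1,515.66 +$18.18 interest = $1,533.84; pay $1,533.84 → $0.00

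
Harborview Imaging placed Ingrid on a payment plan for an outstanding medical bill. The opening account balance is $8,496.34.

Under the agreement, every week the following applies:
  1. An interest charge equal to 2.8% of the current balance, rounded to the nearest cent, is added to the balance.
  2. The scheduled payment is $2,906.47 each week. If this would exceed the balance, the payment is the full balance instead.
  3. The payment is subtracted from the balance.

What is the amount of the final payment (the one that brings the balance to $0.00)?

Week 1: opening $8,496.34; interest $237.90 → $8,734.24; payment $2,906.47; balance $5,827.77
Week 2: opening $5,827.77; interest $163.18 → $5,990.95; payment $2,906.47; balance $3,084.48
Week 3: opening $3,084.48; interest $86.37 → $3,170.85; payment $2,906.47; balance $264.38
Week 4: opening $264.38; interest $7.40 → $271.78; payment $271.78; balance $0.00

$271.78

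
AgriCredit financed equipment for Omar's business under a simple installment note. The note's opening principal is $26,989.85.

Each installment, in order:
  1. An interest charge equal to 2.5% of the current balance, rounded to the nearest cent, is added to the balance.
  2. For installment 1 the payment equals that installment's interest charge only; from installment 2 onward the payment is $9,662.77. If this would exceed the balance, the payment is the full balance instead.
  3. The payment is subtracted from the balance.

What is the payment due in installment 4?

$9,008.84

# | Opening | Interest | Payment | End bal
1 | $26,989.85 | $674.75 | $674.75 | $26,989.85
2 | $26,989.85 | $674.75 | $9,662.77 | $18,001.83
3 | $18,001.83 | $450.05 | $9,662.77 | $8,789.11
4 | $8,789.11 | $219.73 | $9,008.84 | $0.00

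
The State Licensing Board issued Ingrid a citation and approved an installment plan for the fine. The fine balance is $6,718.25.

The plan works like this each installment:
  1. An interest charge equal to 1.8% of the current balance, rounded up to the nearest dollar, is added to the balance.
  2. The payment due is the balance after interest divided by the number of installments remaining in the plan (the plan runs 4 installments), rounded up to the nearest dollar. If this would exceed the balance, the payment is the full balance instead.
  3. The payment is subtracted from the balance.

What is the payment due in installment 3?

# | Opening | Interest | Payment | End bal
1 | $6,718.25 | $121.00 | $1,710.00 | $5,129.25
2 | $5,129.25 | $93.00 | $1,741.00 | $3,481.25
3 | $3,481.25 | $63.00 | $1,773.00 | $1,771.25

$1,773.00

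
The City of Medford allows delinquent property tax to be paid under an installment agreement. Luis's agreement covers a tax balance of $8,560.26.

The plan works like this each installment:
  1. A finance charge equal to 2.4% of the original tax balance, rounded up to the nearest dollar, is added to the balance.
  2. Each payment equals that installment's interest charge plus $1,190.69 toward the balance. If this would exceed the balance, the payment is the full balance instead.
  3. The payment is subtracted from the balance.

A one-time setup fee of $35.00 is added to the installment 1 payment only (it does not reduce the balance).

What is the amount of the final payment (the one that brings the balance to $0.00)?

$431.43

Installment 1: $8,560.26 +$206.00 interest = $8,766.26; pay $1,396.69 (+ $35.00 fee) → $7,369.57
Installment 2: $7,369.57 +$206.00 interest = $7,575.57; pay $1,396.69 → $6,178.88
Installment 3: $6,178.88 +$206.00 interest = $6,384.88; pay $1,396.69 → $4,988.19
Installment 4: $4,988.19 +$206.00 interest = $5,194.19; pay $1,396.69 → $3,797.50
Installment 5: $3,797.50 +$206.00 interest = $4,003.50; pay $1,396.69 → $2,606.81
Installment 6: $2,606.81 +$206.00 interest = $2,812.81; pay $1,396.69 → $1,416.12
Installment 7: $1,416.12 +$206.00 interest = $1,622.12; pay $1,396.69 → $225.43
Installment 8: $225.43 +$206.00 interest = $431.43; pay $431.43 → $0.00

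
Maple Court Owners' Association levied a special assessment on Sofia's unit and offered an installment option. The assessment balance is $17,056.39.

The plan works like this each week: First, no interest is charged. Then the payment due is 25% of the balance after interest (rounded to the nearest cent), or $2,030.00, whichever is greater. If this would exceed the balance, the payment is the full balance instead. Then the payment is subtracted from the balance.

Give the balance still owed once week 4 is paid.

$5,165.66

Week 1: opening $17,056.39; payment $4,264.10; balance $12,792.29
Week 2: opening $12,792.29; payment $3,198.07; balance $9,594.22
Week 3: opening $9,594.22; payment $2,398.56; balance $7,195.66
Week 4: opening $7,195.66; payment $2,030.00; balance $5,165.66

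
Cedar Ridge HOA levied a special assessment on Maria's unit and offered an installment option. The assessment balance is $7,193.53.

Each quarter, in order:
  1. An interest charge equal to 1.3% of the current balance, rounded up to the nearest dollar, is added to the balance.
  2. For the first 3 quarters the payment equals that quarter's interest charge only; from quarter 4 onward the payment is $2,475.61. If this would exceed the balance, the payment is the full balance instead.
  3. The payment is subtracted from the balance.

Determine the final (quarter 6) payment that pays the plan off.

$2,431.31

Quarter 1: $7,193.53 +$94.00 interest = $7,287.53; pay $94.00 → $7,193.53
Quarter 2: $7,193.53 +$94.00 interest = $7,287.53; pay $94.00 → $7,193.53
Quarter 3: $7,193.53 +$94.00 interest = $7,287.53; pay $94.00 → $7,193.53
Quarter 4: $7,193.53 +$94.00 interest = $7,287.53; pay $2,475.61 → $4,811.92
Quarter 5: $4,811.92 +$63.00 interest = $4,874.92; pay $2,475.61 → $2,399.31
Quarter 6: $2,399.31 +$32.00 interest = $2,431.31; pay $2,431.31 → $0.00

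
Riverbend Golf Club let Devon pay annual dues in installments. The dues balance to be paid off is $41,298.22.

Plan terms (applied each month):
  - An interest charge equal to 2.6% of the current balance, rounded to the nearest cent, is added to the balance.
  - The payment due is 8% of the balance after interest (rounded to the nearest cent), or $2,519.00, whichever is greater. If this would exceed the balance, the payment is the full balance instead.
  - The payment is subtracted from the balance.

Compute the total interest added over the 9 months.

$7,744.04

Month 1: opening $41,298.22; interest $1,073.75 → $42,371.97; payment $3,389.76; balance $38,982.21
Month 2: opening $38,982.21; interest $1,013.54 → $39,995.75; payment $3,199.66; balance $36,796.09
Month 3: opening $36,796.09; interest $956.70 → $37,752.79; payment $3,020.22; balance $34,732.57
Month 4: opening $34,732.57; interest $903.05 → $35,635.62; payment $2,850.85; balance $32,784.77
Month 5: opening $32,784.77; interest $852.40 → $33,637.17; payment $2,690.97; balance $30,946.20
Month 6: opening $30,946.20; interest $804.60 → $31,750.80; payment $2,540.06; balance $29,210.74
Month 7: opening $29,210.74; interest $759.48 → $29,970.22; payment $2,519.00; balance $27,451.22
Month 8: opening $27,451.22; interest $713.73 → $28,164.95; payment $2,519.00; balance $25,645.95
Month 9: opening $25,645.95; interest $666.79 → $26,312.74; payment $2,519.00; balance $23,793.74
Total interest: $1,073.75 + $1,013.54 + $956.70 + $903.05 + $852.40 + $804.60 + $759.48 + $713.73 + $666.79 = $7,744.04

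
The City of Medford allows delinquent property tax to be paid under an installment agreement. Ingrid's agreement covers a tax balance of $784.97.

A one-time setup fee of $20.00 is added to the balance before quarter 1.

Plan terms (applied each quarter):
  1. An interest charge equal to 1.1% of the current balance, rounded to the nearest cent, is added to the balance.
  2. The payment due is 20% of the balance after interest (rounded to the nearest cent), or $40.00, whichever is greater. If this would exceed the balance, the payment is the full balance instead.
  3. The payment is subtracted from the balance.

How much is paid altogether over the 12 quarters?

$846.58

Quarter 1: opening $804.97; interest $8.85 → $813.82; payment $162.76; balance $651.06
Quarter 2: opening $651.06; interest $7.16 → $658.22; payment $131.64; balance $526.58
Quarter 3: opening $526.58; interest $5.79 → $532.37; payment $106.47; balance $425.90
Quarter 4: opening $425.90; interest $4.68 → $430.58; payment $86.12; balance $344.46
Quarter 5: opening $344.46; interest $3.79 → $348.25; payment $69.65; balance $278.60
Quarter 6: opening $278.60; interest $3.06 → $281.66; payment $56.33; balance $225.33
Quarter 7: opening $225.33; interest $2.48 → $227.81; payment $45.56; balance $182.25
Quarter 8: opening $182.25; interest $2.00 → $184.25; payment $40.00; balance $144.25
Quarter 9: opening $144.25; interest $1.59 → $145.84; payment $40.00; balance $105.84
Quarter 10: opening $105.84; interest $1.16 → $107.00; payment $40.00; balance $67.00
Quarter 11: opening $67.00; interest $0.74 → $67.74; payment $40.00; balance $27.74
Quarter 12: opening $27.74; interest $0.31 → $28.05; payment $28.05; balance $0.00
Total paid: $846.58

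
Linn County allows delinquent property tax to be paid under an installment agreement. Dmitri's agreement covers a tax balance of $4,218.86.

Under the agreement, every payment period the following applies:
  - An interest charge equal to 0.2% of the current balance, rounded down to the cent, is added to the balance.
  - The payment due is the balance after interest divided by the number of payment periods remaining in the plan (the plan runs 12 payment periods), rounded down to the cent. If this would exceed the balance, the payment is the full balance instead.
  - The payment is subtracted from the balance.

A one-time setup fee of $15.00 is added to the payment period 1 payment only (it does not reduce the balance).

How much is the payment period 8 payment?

$357.23

Payment period 1: $4,218.86 +$8.43 interest = $4,227.29; pay $352.27 (+ $15.00 fee) → $3,875.02
Payment period 2: $3,875.02 +$7.75 interest = $3,882.77; pay $352.97 → $3,529.80
Payment period 3: $3,529.80 +$7.05 interest = $3,536.85; pay $353.68 → $3,183.17
Payment period 4: $3,183.17 +$6.36 interest = $3,189.53; pay $354.39 → $2,835.14
Payment period 5: $2,835.14 +$5.67 interest = $2,840.81; pay $355.10 → $2,485.71
Payment period 6: $2,485.71 +$4.97 interest = $2,490.68; pay $355.81 → $2,134.87
Payment period 7: $2,134.87 +$4.26 interest = $2,139.13; pay $356.52 → $1,782.61
Payment period 8: $1,782.61 +$3.56 interest = $1,786.17; pay $357.23 → $1,428.94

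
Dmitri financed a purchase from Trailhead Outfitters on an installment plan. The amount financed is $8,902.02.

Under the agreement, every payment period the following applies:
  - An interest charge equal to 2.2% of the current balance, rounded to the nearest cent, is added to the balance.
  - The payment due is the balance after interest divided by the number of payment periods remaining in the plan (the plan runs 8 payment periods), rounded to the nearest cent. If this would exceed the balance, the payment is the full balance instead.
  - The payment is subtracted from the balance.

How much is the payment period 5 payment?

$1,240.66

Payment period 1: $8,902.02 +$195.84 interest = $9,097.86; pay $1,137.23 → $7,960.63
Payment period 2: $7,960.63 +$175.13 interest = $8,135.76; pay $1,162.25 → $6,973.51
Payment period 3: $6,973.51 +$153.42 interest = $7,126.93; pay $1,187.82 → $5,939.11
Payment period 4: $5,939.11 +$130.66 interest = $6,069.77; pay $1,213.95 → $4,855.82
Payment period 5: $4,855.82 +$106.83 interest = $4,962.65; pay $1,240.66 → $3,721.99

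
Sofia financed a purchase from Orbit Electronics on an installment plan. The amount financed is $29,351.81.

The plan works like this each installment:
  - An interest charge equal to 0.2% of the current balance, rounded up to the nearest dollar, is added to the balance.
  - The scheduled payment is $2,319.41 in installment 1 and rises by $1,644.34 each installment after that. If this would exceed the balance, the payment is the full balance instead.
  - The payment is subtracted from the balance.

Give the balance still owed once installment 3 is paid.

$17,621.56

Installment 1: $29,351.81 +$59.00 interest = $29,410.81; pay $2,319.41 → $27,091.40
Installment 2: $27,091.40 +$55.00 interest = $27,146.40; pay $3,963.75 → $23,182.65
Installment 3: $23,182.65 +$47.00 interest = $23,229.65; pay $5,608.09 → $17,621.56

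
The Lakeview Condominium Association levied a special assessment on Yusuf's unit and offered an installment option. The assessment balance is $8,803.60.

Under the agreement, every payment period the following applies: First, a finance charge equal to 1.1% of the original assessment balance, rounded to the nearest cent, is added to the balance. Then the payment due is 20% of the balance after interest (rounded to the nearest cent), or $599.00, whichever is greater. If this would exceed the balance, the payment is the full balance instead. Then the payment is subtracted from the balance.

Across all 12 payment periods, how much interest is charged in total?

Payment period 1: $8,803.60 +$96.84 interest = $8,900.44; pay $1,780.09 → $7,120.35
Payment period 2: $7,120.35 +$96.84 interest = $7,217.19; pay $1,443.44 → $5,773.75
Payment period 3: $5,773.75 +$96.84 interest = $5,870.59; pay $1,174.12 → $4,696.47
Payment period 4: $4,696.47 +$96.84 interest = $4,793.31; pay $958.66 → $3,834.65
Payment period 5: $3,834.65 +$96.84 interest = $3,931.49; pay $786.30 → $3,145.19
Payment period 6: $3,145.19 +$96.84 interest = $3,242.03; pay $648.41 → $2,593.62
Payment period 7: $2,593.62 +$96.84 interest = $2,690.46; pay $599.00 → $2,091.46
Payment period 8: $2,091.46 +$96.84 interest = $2,188.30; pay $599.00 → $1,589.30
Payment period 9: $1,589.30 +$96.84 interest = $1,686.14; pay $599.00 → $1,087.14
Payment period 10: $1,087.14 +$96.84 interest = $1,183.98; pay $599.00 → $584.98
Payment period 11: $584.98 +$96.84 interest = $681.82; pay $599.00 → $82.82
Payment period 12: $82.82 +$96.84 interest = $179.66; pay $179.66 → $0.00
Total interest: $96.84 + $96.84 + $96.84 + $96.84 + $96.84 + $96.84 + $96.84 + $96.84 + $96.84 + $96.84 + $96.84 + $96.84 = $1,162.08

$1,162.08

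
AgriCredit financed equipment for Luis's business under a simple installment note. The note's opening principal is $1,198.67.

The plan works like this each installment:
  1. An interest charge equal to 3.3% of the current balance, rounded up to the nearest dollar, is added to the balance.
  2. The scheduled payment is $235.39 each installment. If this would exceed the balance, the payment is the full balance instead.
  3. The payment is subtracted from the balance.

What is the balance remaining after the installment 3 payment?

Installment 1: opening $1,198.67; interest $40.00 → $1,238.67; payment $235.39; balance $1,003.28
Installment 2: opening $1,003.28; interest $34.00 → $1,037.28; payment $235.39; balance $801.89
Installment 3: opening $801.89; interest $27.00 → $828.89; payment $235.39; balance $593.50

$593.50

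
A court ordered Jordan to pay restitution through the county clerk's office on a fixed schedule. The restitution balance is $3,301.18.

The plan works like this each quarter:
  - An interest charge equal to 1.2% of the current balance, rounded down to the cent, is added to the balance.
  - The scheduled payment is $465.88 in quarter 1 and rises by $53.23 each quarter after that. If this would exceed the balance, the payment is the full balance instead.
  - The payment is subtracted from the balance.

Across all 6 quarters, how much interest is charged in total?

Quarter 1: $3,301.18 +$39.61 interest = $3,340.79; pay $465.88 → $2,874.91
Quarter 2: $2,874.91 +$34.49 interest = $2,909.40; pay $519.11 → $2,390.29
Quarter 3: $2,390.29 +$28.68 interest = $2,418.97; pay $572.34 → $1,846.63
Quarter 4: $1,846.63 +$22.15 interest = $1,868.78; pay $625.57 → $1,243.21
Quarter 5: $1,243.21 +$14.91 interest = $1,258.12; pay $678.80 → $579.32
Quarter 6: $579.32 +$6.95 interest = $586.27; pay $586.27 → $0.00
Total interest: $39.61 + $34.49 + $28.68 + $22.15 + $14.91 + $6.95 = $146.79

$146.79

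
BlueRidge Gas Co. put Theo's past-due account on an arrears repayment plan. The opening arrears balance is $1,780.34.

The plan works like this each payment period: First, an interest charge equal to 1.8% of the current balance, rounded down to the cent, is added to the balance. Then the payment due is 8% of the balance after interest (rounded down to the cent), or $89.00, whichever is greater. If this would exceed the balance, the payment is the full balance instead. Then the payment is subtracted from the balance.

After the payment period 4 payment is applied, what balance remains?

$1,369.76

# | Opening | Interest | Payment | End bal
1 | $1,780.34 | $32.04 | $144.99 | $1,667.39
2 | $1,667.39 | $30.01 | $135.79 | $1,561.61
3 | $1,561.61 | $28.10 | $127.17 | $1,462.54
4 | $1,462.54 | $26.32 | $119.10 | $1,369.76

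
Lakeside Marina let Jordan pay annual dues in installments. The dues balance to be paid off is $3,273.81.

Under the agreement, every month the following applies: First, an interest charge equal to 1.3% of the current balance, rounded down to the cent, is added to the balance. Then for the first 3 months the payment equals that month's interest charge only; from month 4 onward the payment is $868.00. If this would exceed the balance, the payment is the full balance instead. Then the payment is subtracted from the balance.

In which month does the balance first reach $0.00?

Month 1: opening $3,273.81; interest $42.55 → $3,316.36; payment $42.55; balance $3,273.81
Month 2: opening $3,273.81; interest $42.55 → $3,316.36; payment $42.55; balance $3,273.81
Month 3: opening $3,273.81; interest $42.55 → $3,316.36; payment $42.55; balance $3,273.81
Month 4: opening $3,273.81; interest $42.55 → $3,316.36; payment $868.00; balance $2,448.36
Month 5: opening $2,448.36; interest $31.82 → $2,480.18; payment $868.00; balance $1,612.18
Month 6: opening $1,612.18; interest $20.95 → $1,633.13; payment $868.00; balance $765.13
Month 7: opening $765.13; interest $9.94 → $775.07; payment $775.07; balance $0.00
Balance reaches $0.00 in month 7.

7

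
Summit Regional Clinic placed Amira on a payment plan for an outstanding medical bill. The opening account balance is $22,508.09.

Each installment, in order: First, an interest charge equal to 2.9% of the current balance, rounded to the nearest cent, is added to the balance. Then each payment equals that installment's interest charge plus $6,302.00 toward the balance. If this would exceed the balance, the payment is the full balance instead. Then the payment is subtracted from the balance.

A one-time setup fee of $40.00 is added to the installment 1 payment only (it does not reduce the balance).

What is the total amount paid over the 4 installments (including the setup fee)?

Installment 1: $22,508.09 +$652.73 interest = $23,160.82; pay $6,954.73 (+ $40.00 fee) → $16,206.09
Installment 2: $16,206.09 +$469.98 interest = $16,676.07; pay $6,771.98 → $9,904.09
Installment 3: $9,904.09 +$287.22 interest = $10,191.31; pay $6,589.22 → $3,602.09
Installment 4: $3,602.09 +$104.46 interest = $3,706.55; pay $3,706.55 → $0.00
Total paid: $24,062.48

$24,062.48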